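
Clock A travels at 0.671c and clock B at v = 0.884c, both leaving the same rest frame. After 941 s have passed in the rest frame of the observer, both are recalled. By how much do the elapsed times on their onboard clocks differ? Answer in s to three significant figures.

|τ_A − τ_B| = 258 s

A: γ = 1/√(1 − 0.671²) = 1/√0.5498 = 1.349; τ_A = 941/1.349 = 697.7 s.
B: γ = 1/√(1 − 0.884²) = 1/√0.2185 = 2.139; τ_B = 941/2.139 = 439.9 s.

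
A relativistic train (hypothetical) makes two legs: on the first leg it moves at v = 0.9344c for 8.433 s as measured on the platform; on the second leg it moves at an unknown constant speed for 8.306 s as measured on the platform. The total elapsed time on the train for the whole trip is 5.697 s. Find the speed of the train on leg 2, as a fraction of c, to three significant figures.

β = 0.946

Leg 1: γ = 1/√(1 − 0.9344²) = 1/√0.1269 = 2.807; τ_1 = 8.433/2.807 = 3.004 s.
Leg 2: speed unknown; τ_2 = 8.306/γ_2.
Total proper time: 3.004 + τ_2 = 5.697, so τ_2 = 5.697 − 3.004 = 2.693 s.
γ_2 = 8.306/2.693 = 3.084; β = √(1 − 1/γ²) = √0.8949.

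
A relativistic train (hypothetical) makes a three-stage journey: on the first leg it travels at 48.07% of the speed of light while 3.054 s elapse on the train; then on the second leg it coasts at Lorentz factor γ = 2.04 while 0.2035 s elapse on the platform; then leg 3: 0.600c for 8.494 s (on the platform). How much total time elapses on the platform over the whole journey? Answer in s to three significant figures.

Δt = 12.2 s

Leg 1: β = 0.4807; γ = 1/√(1 − 0.4807²) = 1/√0.7689 = 1.140; Δt_1 = 1.140 × 3.054 = 3.483 s.
Leg 2: 0.2035 s is already measured on the platform.
Leg 3: 8.494 s is already measured on the platform.
Total: 3.483 + 0.2035 + 8.494 s.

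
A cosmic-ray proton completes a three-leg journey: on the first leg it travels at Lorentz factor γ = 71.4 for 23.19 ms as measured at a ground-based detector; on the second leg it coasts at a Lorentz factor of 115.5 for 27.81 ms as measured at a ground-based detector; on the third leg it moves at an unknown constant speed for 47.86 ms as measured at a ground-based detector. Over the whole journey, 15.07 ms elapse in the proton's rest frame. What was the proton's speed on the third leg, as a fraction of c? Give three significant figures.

Leg 1: γ = 71.4; τ_1 = 23.19/71.40 = 0.3248 ms.
Leg 2: γ = 115.5; τ_2 = 27.81/115.5 = 0.2408 ms.
Leg 3: speed unknown; τ_3 = 47.86/γ_3.
Total proper time: 0.3248 + 0.2408 + τ_3 = 15.07, so τ_3 = 15.07 − 0.5656 = 14.50 ms.
γ_3 = 47.86/14.50 = 3.300; β = √(1 − 1/γ²) = √0.9082.

β = 0.953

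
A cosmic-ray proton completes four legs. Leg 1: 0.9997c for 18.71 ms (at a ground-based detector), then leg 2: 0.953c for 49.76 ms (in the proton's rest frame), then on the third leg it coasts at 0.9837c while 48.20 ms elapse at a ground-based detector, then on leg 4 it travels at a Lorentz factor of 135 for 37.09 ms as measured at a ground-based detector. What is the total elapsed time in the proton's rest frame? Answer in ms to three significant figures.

τ = 59.2 ms

Leg 1: γ = 1/√(1 − 0.9997²) = 1/√5.999×10⁻⁴ = 40.83; τ_1 = 18.71/40.83 = 0.4583 ms.
Leg 2: 49.76 ms is already measured in the proton's rest frame.
Leg 3: γ = 1/√(1 − 0.9837²) = 1/√0.03233 = 5.561; τ_3 = 48.20/5.561 = 8.667 ms.
Leg 4: γ = 135; τ_4 = 37.09/135.0 = 0.2747 ms.
Total: 0.4583 + 49.76 + 8.667 + 0.2747 ms.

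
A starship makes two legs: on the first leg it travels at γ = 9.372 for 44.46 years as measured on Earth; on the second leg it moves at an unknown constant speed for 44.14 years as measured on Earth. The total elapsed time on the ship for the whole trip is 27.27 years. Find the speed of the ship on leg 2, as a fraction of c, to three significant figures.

β = 0.860

Leg 1: γ = 9.372; τ_1 = 44.46/9.372 = 4.744 years.
Leg 2: speed unknown; τ_2 = 44.14/γ_2.
Total proper time: 4.744 + τ_2 = 27.27, so τ_2 = 27.27 − 4.744 = 22.53 years.
γ_2 = 44.14/22.53 = 1.960; β = √(1 − 1/γ²) = √0.7396.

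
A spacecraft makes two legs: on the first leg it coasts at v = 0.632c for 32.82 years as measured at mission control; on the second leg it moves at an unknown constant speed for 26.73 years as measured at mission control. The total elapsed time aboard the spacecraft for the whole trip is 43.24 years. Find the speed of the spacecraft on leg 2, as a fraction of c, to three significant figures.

β = 0.746

Leg 1: γ = 1/√(1 − 0.632²) = 1/√0.6006 = 1.290; τ_1 = 32.82/1.290 = 25.43 years.
Leg 2: speed unknown; τ_2 = 26.73/γ_2.
Total proper time: 25.43 + τ_2 = 43.24, so τ_2 = 43.24 − 25.43 = 17.81 years.
γ_2 = 26.73/17.81 = 1.501; β = √(1 − 1/γ²) = √0.5563.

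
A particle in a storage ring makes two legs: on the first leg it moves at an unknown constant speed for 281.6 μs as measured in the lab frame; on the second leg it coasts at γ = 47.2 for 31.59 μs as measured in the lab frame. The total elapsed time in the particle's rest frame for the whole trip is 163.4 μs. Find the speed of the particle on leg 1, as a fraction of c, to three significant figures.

β = 0.816

Leg 1: speed unknown; τ_1 = 281.6/γ_1.
Leg 2: γ = 47.2; τ_2 = 31.59/47.20 = 0.6693 μs.
Total proper time: τ_1 + 0.6693 = 163.4, so τ_1 = 163.4 − 0.6693 = 162.7 μs.
γ_1 = 281.6/162.7 = 1.730; β = √(1 − 1/γ²) = √0.6661.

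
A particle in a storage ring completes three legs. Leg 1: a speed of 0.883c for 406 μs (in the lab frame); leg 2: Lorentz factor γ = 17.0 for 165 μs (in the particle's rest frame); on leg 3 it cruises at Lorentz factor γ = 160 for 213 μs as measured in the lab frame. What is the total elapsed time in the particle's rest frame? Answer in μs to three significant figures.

τ = 357 μs

Leg 1: γ = 1/√(1 − 0.883²) = 1/√0.2203 = 2.131; τ_1 = 406/2.131 = 190.6 μs.
Leg 2: 165 μs is already measured in the particle's rest frame.
Leg 3: γ = 160; τ_3 = 213/160.0 = 1.331 μs.
Total: 190.6 + 165.0 + 1.331 μs.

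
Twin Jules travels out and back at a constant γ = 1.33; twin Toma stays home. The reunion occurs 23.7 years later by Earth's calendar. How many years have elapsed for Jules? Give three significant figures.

γ = 1.33
Jules's clock measures proper time along the trip: τ = Δt/γ = 23.7/1.330 years.

τ = 17.8 years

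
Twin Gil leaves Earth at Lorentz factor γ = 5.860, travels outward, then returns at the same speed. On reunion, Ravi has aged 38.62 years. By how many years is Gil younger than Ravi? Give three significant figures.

γ = 5.860
Gil's elapsed proper time: τ = 38.62/5.860 = 6.590 years.
Age gap = Δt − τ = 38.62 − 6.590 years.

Δt − τ = 32.0 years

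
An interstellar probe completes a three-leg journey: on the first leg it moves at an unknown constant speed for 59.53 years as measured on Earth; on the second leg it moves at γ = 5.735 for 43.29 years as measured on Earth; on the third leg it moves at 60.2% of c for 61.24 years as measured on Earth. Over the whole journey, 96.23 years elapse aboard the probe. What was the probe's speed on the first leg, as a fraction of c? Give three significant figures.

Leg 1: speed unknown; τ_1 = 59.53/γ_1.
Leg 2: γ = 5.735; τ_2 = 43.29/5.735 = 7.548 years.
Leg 3: β = 0.602; γ = 1/√(1 − 0.602²) = 1/√0.6376 = 1.252; τ_3 = 61.24/1.252 = 48.90 years.
Total proper time: τ_1 + 7.548 + 48.90 = 96.23, so τ_1 = 96.23 − 56.45 = 39.78 years.
γ_1 = 59.53/39.78 = 1.496; β = √(1 − 1/γ²) = √0.5534.

β = 0.744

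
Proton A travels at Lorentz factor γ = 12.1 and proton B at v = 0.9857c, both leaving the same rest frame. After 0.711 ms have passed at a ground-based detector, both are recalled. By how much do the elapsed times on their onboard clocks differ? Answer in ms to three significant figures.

A: γ = 12.1; τ_A = 0.711/12.10 = 0.05876 ms.
B: γ = 1/√(1 − 0.9857²) = 1/√0.02840 = 5.934; τ_B = 0.711/5.934 = 0.1198 ms.

|τ_A − τ_B| = 0.0611 ms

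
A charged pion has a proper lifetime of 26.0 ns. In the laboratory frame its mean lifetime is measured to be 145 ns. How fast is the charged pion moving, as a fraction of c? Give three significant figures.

γ = Δt/τ₀ = 145/26.0 = 5.577
β = √(1 − 1/γ²) = √(1 − 0.03215) = √0.9678

β = 0.984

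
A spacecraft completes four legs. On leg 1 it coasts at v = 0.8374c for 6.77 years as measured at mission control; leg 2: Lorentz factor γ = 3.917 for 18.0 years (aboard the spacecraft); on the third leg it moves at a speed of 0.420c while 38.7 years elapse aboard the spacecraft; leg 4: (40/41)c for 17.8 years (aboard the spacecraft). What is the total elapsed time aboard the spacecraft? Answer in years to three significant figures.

Leg 1: γ = 1/√(1 − 0.8374²) = 1/√0.2988 = 1.830; τ_1 = 6.77/1.830 = 3.700 years.
Leg 2: 18.0 years is already measured aboard the spacecraft.
Leg 3: 38.7 years is already measured aboard the spacecraft.
Leg 4: 17.8 years is already measured aboard the spacecraft.
Total: 3.700 + 18.00 + 38.70 + 17.80 years.

τ = 78.2 years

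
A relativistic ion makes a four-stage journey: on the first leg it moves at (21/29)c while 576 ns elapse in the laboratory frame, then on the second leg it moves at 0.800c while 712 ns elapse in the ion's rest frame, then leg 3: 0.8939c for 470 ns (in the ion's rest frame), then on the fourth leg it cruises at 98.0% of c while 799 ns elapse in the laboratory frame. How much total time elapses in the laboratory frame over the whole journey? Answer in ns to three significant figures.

Δt = 3610 ns

Leg 1: 576 ns is already measured in the laboratory frame.
Leg 2: γ = 1/√(1 − 0.800²) = 5/3 ≈ 1.667; Δt_2 = 1.667 × 712 = 1187 ns.
Leg 3: γ = 1/√(1 − 0.8939²) = 1/√0.2009 = 2.231; Δt_3 = 2.231 × 470 = 1048 ns.
Leg 4: 799 ns is already measured in the laboratory frame.
Total: 576.0 + 1187 + 1048 + 799.0 ns.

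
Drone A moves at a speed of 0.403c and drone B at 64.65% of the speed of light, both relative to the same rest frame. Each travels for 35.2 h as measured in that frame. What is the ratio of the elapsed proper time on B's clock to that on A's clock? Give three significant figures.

τ_B/τ_A = 0.834

A: γ = 1/√(1 − 0.403²) = 1/√0.8376 = 1.093. B: β = 0.6465; γ = 1/√(1 − 0.6465²) = 1/√0.5820 = 1.311.
τ_A/τ_B = γ_B/γ_A = 1.311/1.093 = 1.200, so τ_B/τ_A = 0.8336.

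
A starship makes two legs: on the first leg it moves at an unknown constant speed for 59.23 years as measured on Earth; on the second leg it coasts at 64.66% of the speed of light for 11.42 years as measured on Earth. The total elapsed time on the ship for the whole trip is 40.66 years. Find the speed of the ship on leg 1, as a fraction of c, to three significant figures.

β = 0.842

Leg 1: speed unknown; τ_1 = 59.23/γ_1.
Leg 2: β = 0.6466; γ = 1/√(1 − 0.6466²) = 1/√0.5819 = 1.311; τ_2 = 11.42/1.311 = 8.712 years.
Total proper time: τ_1 + 8.712 = 40.66, so τ_1 = 40.66 − 8.712 = 31.95 years.
γ_1 = 59.23/31.95 = 1.854; β = √(1 − 1/γ²) = √0.7091.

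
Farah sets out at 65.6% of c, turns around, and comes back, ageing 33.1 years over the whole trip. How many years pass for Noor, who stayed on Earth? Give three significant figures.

β = 0.656; γ = 1/√(1 − 0.656²) = 1/√0.5697 = 1.325
Earth-frame duration is the dilated interval: Δt = γτ = 1.325 × 33.1 years.

Δt = 43.9 years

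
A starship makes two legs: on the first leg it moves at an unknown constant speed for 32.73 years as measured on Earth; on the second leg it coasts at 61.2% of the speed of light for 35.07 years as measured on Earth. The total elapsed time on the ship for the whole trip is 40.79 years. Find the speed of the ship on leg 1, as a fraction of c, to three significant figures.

Leg 1: speed unknown; τ_1 = 32.73/γ_1.
Leg 2: β = 0.612; γ = 1/√(1 − 0.612²) = 1/√0.6255 = 1.264; τ_2 = 35.07/1.264 = 27.74 years.
Total proper time: τ_1 + 27.74 = 40.79, so τ_1 = 40.79 − 27.74 = 13.05 years.
γ_1 = 32.73/13.05 = 2.507; β = √(1 − 1/γ²) = √0.8409.

β = 0.917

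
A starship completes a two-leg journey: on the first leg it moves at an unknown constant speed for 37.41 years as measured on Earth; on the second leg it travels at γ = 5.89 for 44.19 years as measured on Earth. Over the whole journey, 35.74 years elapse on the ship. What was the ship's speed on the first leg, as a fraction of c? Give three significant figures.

Leg 1: speed unknown; τ_1 = 37.41/γ_1.
Leg 2: γ = 5.89; τ_2 = 44.19/5.890 = 7.503 years.
Total proper time: τ_1 + 7.503 = 35.74, so τ_1 = 35.74 − 7.503 = 28.24 years.
γ_1 = 37.41/28.24 = 1.325; β = √(1 − 1/γ²) = √0.4303.

β = 0.656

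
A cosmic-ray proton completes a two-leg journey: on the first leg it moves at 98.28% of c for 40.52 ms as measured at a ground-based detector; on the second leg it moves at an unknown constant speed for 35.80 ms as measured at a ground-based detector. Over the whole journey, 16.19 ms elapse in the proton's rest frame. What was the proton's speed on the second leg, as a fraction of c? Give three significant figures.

β = 0.970

Leg 1: β = 0.9828; γ = 1/√(1 − 0.9828²) = 1/√0.03410 = 5.415; τ_1 = 40.52/5.415 = 7.483 ms.
Leg 2: speed unknown; τ_2 = 35.80/γ_2.
Total proper time: 7.483 + τ_2 = 16.19, so τ_2 = 16.19 − 7.483 = 8.707 ms.
γ_2 = 35.80/8.707 = 4.112; β = √(1 − 1/γ²) = √0.9408.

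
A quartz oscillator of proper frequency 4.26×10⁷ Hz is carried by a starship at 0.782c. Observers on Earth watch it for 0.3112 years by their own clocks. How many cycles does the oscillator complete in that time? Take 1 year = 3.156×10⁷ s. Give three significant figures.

γ = 1/√(1 − 0.782²) = 1/√0.3885 = 1.604
During 0.3112 years of lab time, the oscillator's proper time advances by τ = Δt/γ = 0.3112/1.604 = 0.1940 years = 6.122×10⁶ s.
N = f × τ = 4.26×10⁷ × 6.122×10⁶ = 2.608×10¹⁴.

N = 2.61×10¹⁴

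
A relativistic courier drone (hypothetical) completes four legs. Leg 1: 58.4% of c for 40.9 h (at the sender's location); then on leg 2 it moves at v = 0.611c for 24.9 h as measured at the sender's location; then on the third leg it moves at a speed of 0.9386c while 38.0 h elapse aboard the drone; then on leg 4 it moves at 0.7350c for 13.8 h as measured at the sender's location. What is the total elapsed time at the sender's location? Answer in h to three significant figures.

Δt = 190 h

Leg 1: 40.9 h is already measured at the sender's location.
Leg 2: 24.9 h is already measured at the sender's location.
Leg 3: γ = 1/√(1 − 0.9386²) = 1/√0.1190 = 2.898; Δt_3 = 2.898 × 38.0 = 110.1 h.
Leg 4: 13.8 h is already measured at the sender's location.
Total: 40.90 + 24.90 + 110.1 + 13.80 h.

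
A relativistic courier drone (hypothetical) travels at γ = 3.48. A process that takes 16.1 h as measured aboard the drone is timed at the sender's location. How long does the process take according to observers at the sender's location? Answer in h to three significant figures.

γ = 3.48
The interval measured aboard the drone is the proper time (both events occur at the same place in that frame); the lab-frame interval is Δt = γτ = 3.480 × 16.1 h.

Δt = 56.0 h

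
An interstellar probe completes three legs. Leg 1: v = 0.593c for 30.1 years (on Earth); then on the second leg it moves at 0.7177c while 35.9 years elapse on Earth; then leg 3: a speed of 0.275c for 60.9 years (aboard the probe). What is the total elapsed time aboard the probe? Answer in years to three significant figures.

Leg 1: γ = 1/√(1 − 0.593²) = 1/√0.6484 = 1.242; τ_1 = 30.1/1.242 = 24.24 years.
Leg 2: γ = 1/√(1 − 0.7177²) = 1/√0.4849 = 1.436; τ_2 = 35.9/1.436 = 25.00 years.
Leg 3: 60.9 years is already measured aboard the probe.
Total: 24.24 + 25.00 + 60.90 years.

τ = 110 years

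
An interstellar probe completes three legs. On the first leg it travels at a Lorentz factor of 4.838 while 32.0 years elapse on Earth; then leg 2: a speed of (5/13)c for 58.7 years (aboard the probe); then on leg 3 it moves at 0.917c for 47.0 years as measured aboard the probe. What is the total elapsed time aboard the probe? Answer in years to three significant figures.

τ = 112 years

Leg 1: γ = 4.838; τ_1 = 32.0/4.838 = 6.614 years.
Leg 2: 58.7 years is already measured aboard the probe.
Leg 3: 47.0 years is already measured aboard the probe.
Total: 6.614 + 58.70 + 47.00 years.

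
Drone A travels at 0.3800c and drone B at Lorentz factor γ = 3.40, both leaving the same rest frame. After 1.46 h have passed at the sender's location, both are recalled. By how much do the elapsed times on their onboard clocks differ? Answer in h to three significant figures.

A: γ = 1/√(1 − 0.3800²) = 1/√0.8556 = 1.081; τ_A = 1.46/1.081 = 1.350 h.
B: γ = 3.40; τ_B = 1.46/3.400 = 0.4294 h.

|τ_A − τ_B| = 0.921 h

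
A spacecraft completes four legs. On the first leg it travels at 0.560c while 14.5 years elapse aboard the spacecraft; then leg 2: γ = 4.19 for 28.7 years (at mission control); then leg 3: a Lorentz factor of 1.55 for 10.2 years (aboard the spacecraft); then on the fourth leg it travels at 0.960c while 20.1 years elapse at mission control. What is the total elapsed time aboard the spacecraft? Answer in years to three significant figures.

Leg 1: 14.5 years is already measured aboard the spacecraft.
Leg 2: γ = 4.19; τ_2 = 28.7/4.190 = 6.850 years.
Leg 3: 10.2 years is already measured aboard the spacecraft.
Leg 4: γ = 1/√(1 − 0.960²) = 25/7 ≈ 3.571; τ_4 = 20.1/3.571 = 5.628 years.
Total: 14.50 + 6.850 + 10.20 + 5.628 years.

τ = 37.2 years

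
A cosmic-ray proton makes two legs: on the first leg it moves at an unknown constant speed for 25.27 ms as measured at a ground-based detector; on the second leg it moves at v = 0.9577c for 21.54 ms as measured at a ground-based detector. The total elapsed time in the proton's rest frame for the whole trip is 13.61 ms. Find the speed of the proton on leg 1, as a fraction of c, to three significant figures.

Leg 1: speed unknown; τ_1 = 25.27/γ_1.
Leg 2: γ = 1/√(1 − 0.9577²) = 1/√0.08281 = 3.475; τ_2 = 21.54/3.475 = 6.199 ms.
Total proper time: τ_1 + 6.199 = 13.61, so τ_1 = 13.61 − 6.199 = 7.411 ms.
γ_1 = 25.27/7.411 = 3.410; β = √(1 − 1/γ²) = √0.9140.

β = 0.956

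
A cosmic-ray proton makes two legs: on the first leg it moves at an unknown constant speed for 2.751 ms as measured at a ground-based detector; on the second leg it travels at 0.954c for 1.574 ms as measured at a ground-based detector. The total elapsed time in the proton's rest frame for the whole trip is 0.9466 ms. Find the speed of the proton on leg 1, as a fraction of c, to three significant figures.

Leg 1: speed unknown; τ_1 = 2.751/γ_1.
Leg 2: γ = 1/√(1 − 0.954²) = 1/√0.08988 = 3.335; τ_2 = 1.574/3.335 = 0.4719 ms.
Total proper time: τ_1 + 0.4719 = 0.9466, so τ_1 = 0.9466 − 0.4719 = 0.4747 ms.
γ_1 = 2.751/0.4747 = 5.795; β = √(1 − 1/γ²) = √0.9702.

β = 0.985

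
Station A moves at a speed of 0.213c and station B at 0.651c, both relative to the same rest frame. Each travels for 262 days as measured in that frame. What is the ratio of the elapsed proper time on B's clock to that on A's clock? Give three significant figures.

A: γ = 1/√(1 − 0.213²) = 1/√0.9546 = 1.023. B: γ = 1/√(1 − 0.651²) = 1/√0.5762 = 1.317.
τ_A/τ_B = γ_B/γ_A = 1.317/1.023 = 1.287, so τ_B/τ_A = 0.7769.

τ_B/τ_A = 0.777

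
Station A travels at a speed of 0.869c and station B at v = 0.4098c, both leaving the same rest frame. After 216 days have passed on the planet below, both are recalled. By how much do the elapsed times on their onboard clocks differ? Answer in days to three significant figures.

|τ_A − τ_B| = 90.2 days

A: γ = 1/√(1 − 0.869²) = 1/√0.2448 = 2.021; τ_A = 216/2.021 = 106.9 days.
B: γ = 1/√(1 − 0.4098²) = 1/√0.8321 = 1.096; τ_B = 216/1.096 = 197.0 days.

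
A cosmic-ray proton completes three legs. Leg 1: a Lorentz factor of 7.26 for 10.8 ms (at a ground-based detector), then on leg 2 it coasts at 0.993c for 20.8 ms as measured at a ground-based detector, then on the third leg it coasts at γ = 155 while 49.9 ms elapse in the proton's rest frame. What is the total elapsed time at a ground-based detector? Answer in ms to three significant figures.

Leg 1: 10.8 ms is already measured at a ground-based detector.
Leg 2: 20.8 ms is already measured at a ground-based detector.
Leg 3: γ = 155; Δt_3 = 155.0 × 49.9 = 7734 ms.
Total: 10.80 + 20.80 + 7734 ms.

Δt = 7770 ms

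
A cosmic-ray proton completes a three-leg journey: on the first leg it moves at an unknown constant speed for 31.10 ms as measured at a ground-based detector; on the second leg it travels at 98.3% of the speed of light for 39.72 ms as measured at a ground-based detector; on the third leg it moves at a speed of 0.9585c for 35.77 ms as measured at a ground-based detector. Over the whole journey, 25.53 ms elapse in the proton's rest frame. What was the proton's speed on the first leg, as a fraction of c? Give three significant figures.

β = 0.966

Leg 1: speed unknown; τ_1 = 31.10/γ_1.
Leg 2: β = 0.983; γ = 1/√(1 − 0.983²) = 1/√0.03371 = 5.446; τ_2 = 39.72/5.446 = 7.293 ms.
Leg 3: γ = 1/√(1 − 0.9585²) = 1/√0.08128 = 3.508; τ_3 = 35.77/3.508 = 10.20 ms.
Total proper time: τ_1 + 7.293 + 10.20 = 25.53, so τ_1 = 25.53 − 17.49 = 8.039 ms.
γ_1 = 31.10/8.039 = 3.868; β = √(1 − 1/γ²) = √0.9332.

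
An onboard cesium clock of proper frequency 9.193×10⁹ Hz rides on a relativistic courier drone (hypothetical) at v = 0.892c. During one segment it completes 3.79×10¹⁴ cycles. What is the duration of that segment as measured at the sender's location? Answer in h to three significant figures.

γ = 1/√(1 − 0.892²) = 1/√0.2043 = 2.212
Proper time for N cycles: τ = N/f = 3.79×10¹⁴/(9.193×10⁹) = 4.123×10⁴ s = 11.45 h.
Lab-frame duration Δt = γτ = 2.212 × 11.45 = 25.33 h.

Δt = 25.3 h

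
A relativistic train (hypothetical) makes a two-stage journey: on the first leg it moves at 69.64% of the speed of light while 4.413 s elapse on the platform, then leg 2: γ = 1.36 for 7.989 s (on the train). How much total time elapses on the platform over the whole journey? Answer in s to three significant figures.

Δt = 15.3 s

Leg 1: 4.413 s is already measured on the platform.
Leg 2: γ = 1.36; Δt_2 = 1.360 × 7.989 = 10.87 s.
Total: 4.413 + 10.87 s.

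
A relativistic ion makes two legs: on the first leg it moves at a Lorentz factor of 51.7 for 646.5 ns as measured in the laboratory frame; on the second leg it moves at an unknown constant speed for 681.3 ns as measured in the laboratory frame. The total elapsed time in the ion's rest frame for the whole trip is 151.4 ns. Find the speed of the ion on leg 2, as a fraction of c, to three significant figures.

β = 0.979

Leg 1: γ = 51.7; τ_1 = 646.5/51.70 = 12.50 ns.
Leg 2: speed unknown; τ_2 = 681.3/γ_2.
Total proper time: 12.50 + τ_2 = 151.4, so τ_2 = 151.4 − 12.50 = 138.9 ns.
γ_2 = 681.3/138.9 = 4.905; β = √(1 − 1/γ²) = √0.9584.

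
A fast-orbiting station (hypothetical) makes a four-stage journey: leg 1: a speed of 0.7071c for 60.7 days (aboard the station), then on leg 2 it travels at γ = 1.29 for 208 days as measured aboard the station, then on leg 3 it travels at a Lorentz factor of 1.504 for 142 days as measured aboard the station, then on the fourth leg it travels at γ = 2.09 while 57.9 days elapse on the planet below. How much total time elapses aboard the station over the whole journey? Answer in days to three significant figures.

Leg 1: 60.7 days is already measured aboard the station.
Leg 2: 208 days is already measured aboard the station.
Leg 3: 142 days is already measured aboard the station.
Leg 4: γ = 2.09; τ_4 = 57.9/2.090 = 27.70 days.
Total: 60.70 + 208.0 + 142.0 + 27.70 days.

τ = 438 days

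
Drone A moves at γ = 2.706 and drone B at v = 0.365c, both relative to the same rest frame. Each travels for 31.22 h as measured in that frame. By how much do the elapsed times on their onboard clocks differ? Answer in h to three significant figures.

A: γ = 2.706; τ_A = 31.22/2.706 = 11.54 h.
B: γ = 1/√(1 − 0.365²) = 1/√0.8668 = 1.074; τ_B = 31.22/1.074 = 29.07 h.

|τ_A − τ_B| = 17.5 h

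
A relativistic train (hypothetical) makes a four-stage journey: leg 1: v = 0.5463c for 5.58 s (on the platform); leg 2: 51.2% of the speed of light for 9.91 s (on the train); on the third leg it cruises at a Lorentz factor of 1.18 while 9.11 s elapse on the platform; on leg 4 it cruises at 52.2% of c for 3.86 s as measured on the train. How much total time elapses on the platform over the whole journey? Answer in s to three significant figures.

Leg 1: 5.58 s is already measured on the platform.
Leg 2: β = 0.512; γ = 1/√(1 − 0.512²) = 1/√0.7379 = 1.164; Δt_2 = 1.164 × 9.91 = 11.54 s.
Leg 3: 9.11 s is already measured on the platform.
Leg 4: β = 0.522; γ = 1/√(1 − 0.522²) = 1/√0.7275 = 1.172; Δt_4 = 1.172 × 3.86 = 4.525 s.
Total: 5.580 + 11.54 + 9.110 + 4.525 s.

Δt = 30.8 s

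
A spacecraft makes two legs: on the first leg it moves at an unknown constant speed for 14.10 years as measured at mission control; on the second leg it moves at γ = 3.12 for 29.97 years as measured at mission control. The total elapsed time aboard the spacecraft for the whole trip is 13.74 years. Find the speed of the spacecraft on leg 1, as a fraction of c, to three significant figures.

Leg 1: speed unknown; τ_1 = 14.10/γ_1.
Leg 2: γ = 3.12; τ_2 = 29.97/3.120 = 9.606 years.
Total proper time: τ_1 + 9.606 = 13.74, so τ_1 = 13.74 − 9.606 = 4.134 years.
γ_1 = 14.10/4.134 = 3.411; β = √(1 − 1/γ²) = √0.9140.

β = 0.956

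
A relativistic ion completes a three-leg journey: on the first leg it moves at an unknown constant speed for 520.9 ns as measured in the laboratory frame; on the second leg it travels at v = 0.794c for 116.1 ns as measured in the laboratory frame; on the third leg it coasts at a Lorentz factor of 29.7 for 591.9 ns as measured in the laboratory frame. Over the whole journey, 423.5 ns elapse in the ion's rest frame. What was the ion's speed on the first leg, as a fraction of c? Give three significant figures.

Leg 1: speed unknown; τ_1 = 520.9/γ_1.
Leg 2: γ = 1/√(1 − 0.794²) = 1/√0.3696 = 1.645; τ_2 = 116.1/1.645 = 70.58 ns.
Leg 3: γ = 29.7; τ_3 = 591.9/29.70 = 19.93 ns.
Total proper time: τ_1 + 70.58 + 19.93 = 423.5, so τ_1 = 423.5 − 90.51 = 333.0 ns.
γ_1 = 520.9/333.0 = 1.564; β = √(1 − 1/γ²) = √0.5913.

β = 0.769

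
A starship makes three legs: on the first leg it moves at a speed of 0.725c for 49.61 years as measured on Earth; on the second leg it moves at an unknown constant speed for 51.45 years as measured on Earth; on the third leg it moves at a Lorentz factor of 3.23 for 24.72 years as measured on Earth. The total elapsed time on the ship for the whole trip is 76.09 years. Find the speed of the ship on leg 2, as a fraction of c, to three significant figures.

β = 0.746

Leg 1: γ = 1/√(1 − 0.725²) = 1/√0.4744 = 1.452; τ_1 = 49.61/1.452 = 34.17 years.
Leg 2: speed unknown; τ_2 = 51.45/γ_2.
Leg 3: γ = 3.23; τ_3 = 24.72/3.230 = 7.653 years.
Total proper time: 34.17 + τ_2 + 7.653 = 76.09, so τ_2 = 76.09 − 41.82 = 34.27 years.
γ_2 = 51.45/34.27 = 1.501; β = √(1 − 1/γ²) = √0.5564.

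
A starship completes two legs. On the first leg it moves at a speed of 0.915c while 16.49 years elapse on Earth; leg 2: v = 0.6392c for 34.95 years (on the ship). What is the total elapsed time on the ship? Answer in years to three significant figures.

τ = 41.6 years

Leg 1: γ = 1/√(1 − 0.915²) = 1/√0.1628 = 2.479; τ_1 = 16.49/2.479 = 6.653 years.
Leg 2: 34.95 years is already measured on the ship.
Total: 6.653 + 34.95 years.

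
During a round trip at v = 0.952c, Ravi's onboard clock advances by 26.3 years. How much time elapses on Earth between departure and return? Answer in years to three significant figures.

γ = 1/√(1 − 0.952²) = 1/√0.09370 = 3.267
Earth-frame duration is the dilated interval: Δt = γτ = 3.267 × 26.3 years.

Δt = 85.9 years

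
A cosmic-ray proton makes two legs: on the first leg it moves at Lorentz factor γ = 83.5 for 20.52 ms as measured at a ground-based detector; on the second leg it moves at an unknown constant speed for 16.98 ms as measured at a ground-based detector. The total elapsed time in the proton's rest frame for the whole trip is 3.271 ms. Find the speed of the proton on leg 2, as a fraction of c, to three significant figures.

β = 0.984

Leg 1: γ = 83.5; τ_1 = 20.52/83.50 = 0.2457 ms.
Leg 2: speed unknown; τ_2 = 16.98/γ_2.
Total proper time: 0.2457 + τ_2 = 3.271, so τ_2 = 3.271 − 0.2457 = 3.025 ms.
γ_2 = 16.98/3.025 = 5.613; β = √(1 − 1/γ²) = √0.9683.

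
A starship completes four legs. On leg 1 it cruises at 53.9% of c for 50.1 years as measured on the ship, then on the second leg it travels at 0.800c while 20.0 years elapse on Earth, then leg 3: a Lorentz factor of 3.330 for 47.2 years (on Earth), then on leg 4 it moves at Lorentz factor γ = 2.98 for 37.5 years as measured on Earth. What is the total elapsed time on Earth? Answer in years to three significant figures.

Leg 1: β = 0.539; γ = 1/√(1 − 0.539²) = 1/√0.7095 = 1.187; Δt_1 = 1.187 × 50.1 = 59.48 years.
Leg 2: 20.0 years is already measured on Earth.
Leg 3: 47.2 years is already measured on Earth.
Leg 4: 37.5 years is already measured on Earth.
Total: 59.48 + 20.00 + 47.20 + 37.50 years.

Δt = 164 years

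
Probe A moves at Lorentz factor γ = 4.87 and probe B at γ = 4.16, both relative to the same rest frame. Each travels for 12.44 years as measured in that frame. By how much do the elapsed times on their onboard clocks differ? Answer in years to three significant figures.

A: γ = 4.87; τ_A = 12.44/4.870 = 2.554 years.
B: γ = 4.16; τ_B = 12.44/4.160 = 2.990 years.

|τ_A − τ_B| = 0.436 years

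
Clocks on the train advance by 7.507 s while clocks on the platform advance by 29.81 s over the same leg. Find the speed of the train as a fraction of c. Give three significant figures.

β = 0.968

The proper time is measured on the train (both events occur at the train's location); Δt is measured on the platform. γ = Δt/τ = 29.81/7.507 = 3.971.
β = √(1 − 1/γ²) = √(1 − 0.06342) = √0.9366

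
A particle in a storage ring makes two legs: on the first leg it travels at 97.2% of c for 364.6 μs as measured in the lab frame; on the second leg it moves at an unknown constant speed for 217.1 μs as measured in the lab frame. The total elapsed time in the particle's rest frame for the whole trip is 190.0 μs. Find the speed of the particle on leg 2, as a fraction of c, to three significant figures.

β = 0.877

Leg 1: β = 0.972; γ = 1/√(1 − 0.972²) = 1/√0.05522 = 4.256; τ_1 = 364.6/4.256 = 85.67 μs.
Leg 2: speed unknown; τ_2 = 217.1/γ_2.
Total proper time: 85.67 + τ_2 = 190.0, so τ_2 = 190.0 − 85.67 = 104.3 μs.
γ_2 = 217.1/104.3 = 2.081; β = √(1 − 1/γ²) = √0.7691.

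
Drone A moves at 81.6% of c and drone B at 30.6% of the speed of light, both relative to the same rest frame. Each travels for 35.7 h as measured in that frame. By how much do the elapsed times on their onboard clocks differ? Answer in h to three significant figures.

A: β = 0.816; γ = 1/√(1 − 0.816²) = 1/√0.3341 = 1.730; τ_A = 35.7/1.730 = 20.64 h.
B: β = 0.306; γ = 1/√(1 − 0.306²) = 1/√0.9064 = 1.050; τ_B = 35.7/1.050 = 33.99 h.

|τ_A − τ_B| = 13.4 h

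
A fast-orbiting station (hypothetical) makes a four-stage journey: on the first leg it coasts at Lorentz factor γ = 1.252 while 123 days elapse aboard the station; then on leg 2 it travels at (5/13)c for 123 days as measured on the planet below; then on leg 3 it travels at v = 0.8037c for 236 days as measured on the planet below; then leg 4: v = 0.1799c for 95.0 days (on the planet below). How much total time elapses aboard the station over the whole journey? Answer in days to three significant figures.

τ = 470 days

Leg 1: 123 days is already measured aboard the station.
Leg 2: γ = 1/√(1 − (5/13)²) = 13/12 ≈ 1.083; τ_2 = 123/1.083 = 113.5 days.
Leg 3: γ = 1/√(1 − 0.8037²) = 1/√0.3541 = 1.681; τ_3 = 236/1.681 = 140.4 days.
Leg 4: γ = 1/√(1 − 0.1799²) = 1/√0.9676 = 1.017; τ_4 = 95.0/1.017 = 93.45 days.
Total: 123.0 + 113.5 + 140.4 + 93.45 days.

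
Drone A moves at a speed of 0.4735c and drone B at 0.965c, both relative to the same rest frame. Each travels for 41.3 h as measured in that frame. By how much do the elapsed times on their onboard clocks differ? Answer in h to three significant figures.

|τ_A − τ_B| = 25.5 h

A: γ = 1/√(1 − 0.4735²) = 1/√0.7758 = 1.135; τ_A = 41.3/1.135 = 36.38 h.
B: γ = 1/√(1 − 0.965²) = 1/√0.06878 = 3.813; τ_B = 41.3/3.813 = 10.83 h.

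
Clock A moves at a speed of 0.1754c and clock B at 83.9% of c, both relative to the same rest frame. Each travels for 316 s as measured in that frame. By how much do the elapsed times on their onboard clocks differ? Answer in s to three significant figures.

A: γ = 1/√(1 − 0.1754²) = 1/√0.9692 = 1.016; τ_A = 316/1.016 = 311.1 s.
B: β = 0.839; γ = 1/√(1 − 0.839²) = 1/√0.2961 = 1.838; τ_B = 316/1.838 = 171.9 s.

|τ_A − τ_B| = 139 s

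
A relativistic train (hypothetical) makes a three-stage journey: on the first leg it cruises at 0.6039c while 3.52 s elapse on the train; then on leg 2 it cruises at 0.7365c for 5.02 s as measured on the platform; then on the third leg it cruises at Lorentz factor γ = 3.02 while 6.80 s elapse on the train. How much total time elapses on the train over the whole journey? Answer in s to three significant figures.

τ = 13.7 s

Leg 1: 3.52 s is already measured on the train.
Leg 2: γ = 1/√(1 − 0.7365²) = 1/√0.4576 = 1.478; τ_2 = 5.02/1.478 = 3.396 s.
Leg 3: 6.80 s is already measured on the train.
Total: 3.520 + 3.396 + 6.800 s.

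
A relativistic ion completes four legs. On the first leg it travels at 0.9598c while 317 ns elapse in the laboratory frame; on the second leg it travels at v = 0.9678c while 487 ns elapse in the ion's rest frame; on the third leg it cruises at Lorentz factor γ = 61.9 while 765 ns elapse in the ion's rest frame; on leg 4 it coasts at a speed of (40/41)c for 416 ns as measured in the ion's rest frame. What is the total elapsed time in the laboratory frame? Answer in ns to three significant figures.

Leg 1: 317 ns is already measured in the laboratory frame.
Leg 2: γ = 1/√(1 − 0.9678²) = 1/√0.06336 = 3.973; Δt_2 = 3.973 × 487 = 1935 ns.
Leg 3: γ = 61.9; Δt_3 = 61.90 × 765 = 4.735×10⁴ ns.
Leg 4: γ = 1/√(1 − (40/41)²) = 41/9 ≈ 4.556; Δt_4 = 4.556 × 416 = 1895 ns.
Total: 317.0 + 1935 + 4.735×10⁴ + 1895 ns.

Δt = 5.15×10⁴ ns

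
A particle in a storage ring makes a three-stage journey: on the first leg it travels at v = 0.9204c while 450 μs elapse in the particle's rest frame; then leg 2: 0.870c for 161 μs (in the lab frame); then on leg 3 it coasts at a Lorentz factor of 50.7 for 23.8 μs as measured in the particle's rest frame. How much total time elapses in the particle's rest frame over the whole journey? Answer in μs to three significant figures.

τ = 553 μs

Leg 1: 450 μs is already measured in the particle's rest frame.
Leg 2: γ = 1/√(1 − 0.870²) = 1/√0.2431 = 2.028; τ_2 = 161/2.028 = 79.38 μs.
Leg 3: 23.8 μs is already measured in the particle's rest frame.
Total: 450.0 + 79.38 + 23.80 μs.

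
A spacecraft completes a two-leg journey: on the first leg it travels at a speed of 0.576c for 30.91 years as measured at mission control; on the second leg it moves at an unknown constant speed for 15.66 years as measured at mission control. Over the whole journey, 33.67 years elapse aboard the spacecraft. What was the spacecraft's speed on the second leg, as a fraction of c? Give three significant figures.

Leg 1: γ = 1/√(1 − 0.576²) = 1/√0.6682 = 1.223; τ_1 = 30.91/1.223 = 25.27 years.
Leg 2: speed unknown; τ_2 = 15.66/γ_2.
Total proper time: 25.27 + τ_2 = 33.67, so τ_2 = 33.67 − 25.27 = 8.403 years.
γ_2 = 15.66/8.403 = 1.864; β = √(1 − 1/γ²) = √0.7121.

β = 0.844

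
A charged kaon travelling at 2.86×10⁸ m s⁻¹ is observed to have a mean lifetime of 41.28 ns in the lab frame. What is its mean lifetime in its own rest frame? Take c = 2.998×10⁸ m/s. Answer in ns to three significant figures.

τ₀ = 12.4 ns

β = 2.86×10⁸/2.998×10⁸ = 0.9540; γ = 1/√(1 − 0.9540²) = 3.334
The lab-frame lifetime is the dilated interval; the proper lifetime is τ₀ = Δt/γ = 41.28/3.334 ns.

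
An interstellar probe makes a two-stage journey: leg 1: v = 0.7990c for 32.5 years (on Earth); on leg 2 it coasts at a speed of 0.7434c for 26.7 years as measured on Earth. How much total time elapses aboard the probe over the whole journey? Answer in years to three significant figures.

τ = 37.4 years

Leg 1: γ = 1/√(1 − 0.7990²) = 1/√0.3616 = 1.663; τ_1 = 32.5/1.663 = 19.54 years.
Leg 2: γ = 1/√(1 − 0.7434²) = 1/√0.4474 = 1.495; τ_2 = 26.7/1.495 = 17.86 years.
Total: 19.54 + 17.86 years.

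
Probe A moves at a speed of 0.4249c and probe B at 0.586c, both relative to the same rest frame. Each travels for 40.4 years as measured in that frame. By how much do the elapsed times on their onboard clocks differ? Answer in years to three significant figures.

|τ_A − τ_B| = 3.84 years

A: γ = 1/√(1 − 0.4249²) = 1/√0.8195 = 1.105; τ_A = 40.4/1.105 = 36.57 years.
B: γ = 1/√(1 − 0.586²) = 1/√0.6566 = 1.234; τ_B = 40.4/1.234 = 32.74 years.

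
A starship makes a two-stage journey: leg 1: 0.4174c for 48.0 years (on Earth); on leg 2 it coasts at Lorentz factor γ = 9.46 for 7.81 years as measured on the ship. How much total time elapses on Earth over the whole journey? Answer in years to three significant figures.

Leg 1: 48.0 years is already measured on Earth.
Leg 2: γ = 9.46; Δt_2 = 9.460 × 7.81 = 73.88 years.
Total: 48.00 + 73.88 years.

Δt = 122 years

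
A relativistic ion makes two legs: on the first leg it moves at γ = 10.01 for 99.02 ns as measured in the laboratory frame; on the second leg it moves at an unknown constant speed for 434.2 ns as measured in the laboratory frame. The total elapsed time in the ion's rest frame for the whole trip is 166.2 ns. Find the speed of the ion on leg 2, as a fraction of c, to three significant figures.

Leg 1: γ = 10.01; τ_1 = 99.02/10.01 = 9.892 ns.
Leg 2: speed unknown; τ_2 = 434.2/γ_2.
Total proper time: 9.892 + τ_2 = 166.2, so τ_2 = 166.2 − 9.892 = 156.3 ns.
γ_2 = 434.2/156.3 = 2.778; β = √(1 − 1/γ²) = √0.8704.

β = 0.933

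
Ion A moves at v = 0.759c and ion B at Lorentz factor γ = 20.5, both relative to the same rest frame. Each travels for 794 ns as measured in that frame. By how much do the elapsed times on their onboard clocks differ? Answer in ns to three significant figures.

A: γ = 1/√(1 − 0.759²) = 1/√0.4239 = 1.536; τ_A = 794/1.536 = 517.0 ns.
B: γ = 20.5; τ_B = 794/20.50 = 38.73 ns.

|τ_A − τ_B| = 478 ns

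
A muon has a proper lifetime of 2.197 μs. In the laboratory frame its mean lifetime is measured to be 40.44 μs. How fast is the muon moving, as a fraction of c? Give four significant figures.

γ = Δt/τ₀ = 40.44/2.197 = 18.41
β = √(1 − 1/γ²) = √(1 − 0.002951) = √0.9970

v = 0.9985c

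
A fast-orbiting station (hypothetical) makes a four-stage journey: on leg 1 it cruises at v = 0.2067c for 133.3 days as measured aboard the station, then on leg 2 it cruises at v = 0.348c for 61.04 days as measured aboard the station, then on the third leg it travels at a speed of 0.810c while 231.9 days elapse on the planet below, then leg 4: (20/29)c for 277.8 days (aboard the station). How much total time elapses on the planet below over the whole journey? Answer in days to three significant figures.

Δt = 817 days

Leg 1: γ = 1/√(1 − 0.2067²) = 1/√0.9573 = 1.022; Δt_1 = 1.022 × 133.3 = 136.2 days.
Leg 2: γ = 1/√(1 − 0.348²) = 1/√0.8789 = 1.067; Δt_2 = 1.067 × 61.04 = 65.11 days.
Leg 3: 231.9 days is already measured on the planet below.
Leg 4: γ = 1/√(1 − (20/29)²) = 29/21 ≈ 1.381; Δt_4 = 1.381 × 277.8 = 383.6 days.
Total: 136.2 + 65.11 + 231.9 + 383.6 days.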